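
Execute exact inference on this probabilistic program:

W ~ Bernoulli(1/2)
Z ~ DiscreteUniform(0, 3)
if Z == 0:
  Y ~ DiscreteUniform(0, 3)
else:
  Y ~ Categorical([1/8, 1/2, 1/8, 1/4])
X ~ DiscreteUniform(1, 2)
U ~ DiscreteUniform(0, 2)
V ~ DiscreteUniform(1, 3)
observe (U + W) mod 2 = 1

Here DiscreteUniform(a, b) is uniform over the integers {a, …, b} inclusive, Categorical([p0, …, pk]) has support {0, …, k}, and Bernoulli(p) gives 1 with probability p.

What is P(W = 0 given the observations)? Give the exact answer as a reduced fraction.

P(W = 0 | obs) = 1/3

Enumerate traces; 288 have nonzero weight after conditioning:
  (W=0, Z=0, Y=0, X=1, U=1, V=1) weight 1/576
  (W=0, Z=0, Y=0, X=1, U=1, V=2) weight 1/576
  (W=0, Z=0, Y=0, X=1, U=1, V=3) weight 1/576
  (W=0, Z=0, Y=0, X=2, U=1, V=1) weight 1/576
  (W=0, Z=0, Y=0, X=2, U=1, V=2) weight 1/576
  (W=0, Z=0, Y=0, X=2, U=1, V=3) weight 1/576
  (W=0, Z=0, Y=1, X=1, U=1, V=1) weight 1/576
  (W=0, Z=0, Y=1, X=1, U=1, V=2) weight 1/576
  (W=1, Z=0, Y=0, X=1, U=0, V=1) weight 1/576
  … 279 more
Group by W:
  weight(W=0) = 1/6
  weight(W=1) = 1/3
Total weight = 1/6 + 1/3 = 1/2
P(W=0 | obs) = 1/6 / 1/2 = 1/3
P(W=1 | obs) = 1/3 / 1/2 = 2/3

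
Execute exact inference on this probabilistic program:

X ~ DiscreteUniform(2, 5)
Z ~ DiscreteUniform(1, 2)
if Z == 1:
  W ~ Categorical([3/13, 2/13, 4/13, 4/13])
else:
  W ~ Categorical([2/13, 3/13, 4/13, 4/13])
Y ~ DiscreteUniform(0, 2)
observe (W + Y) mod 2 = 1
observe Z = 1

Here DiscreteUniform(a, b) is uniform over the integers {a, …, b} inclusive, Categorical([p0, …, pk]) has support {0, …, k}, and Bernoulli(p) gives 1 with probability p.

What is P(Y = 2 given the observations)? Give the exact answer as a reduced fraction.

P(Y = 2 | obs) = 6/19

Enumerate traces; 24 have nonzero weight after conditioning:
  (X=2, Z=1, W=0, Y=1) weight 1/104
  (X=2, Z=1, W=1, Y=0) weight 1/156
  (X=2, Z=1, W=1, Y=2) weight 1/156
  (X=2, Z=1, W=2, Y=1) weight 1/78
  (X=2, Z=1, W=3, Y=0) weight 1/78
  (X=2, Z=1, W=3, Y=2) weight 1/78
  (X=3, Z=1, W=0, Y=1) weight 1/104
  (X=3, Z=1, W=1, Y=0) weight 1/156
  … 16 more
Group by Y:
  weight(Y=0) = 1/13
  weight(Y=1) = 7/78
  weight(Y=2) = 1/13
Total weight = 1/13 + 7/78 + 1/13 = 19/78
P(Y=0 | obs) = 1/13 / 19/78 = 6/19
P(Y=1 | obs) = 7/78 / 19/78 = 7/19
P(Y=2 | obs) = 1/13 / 19/78 = 6/19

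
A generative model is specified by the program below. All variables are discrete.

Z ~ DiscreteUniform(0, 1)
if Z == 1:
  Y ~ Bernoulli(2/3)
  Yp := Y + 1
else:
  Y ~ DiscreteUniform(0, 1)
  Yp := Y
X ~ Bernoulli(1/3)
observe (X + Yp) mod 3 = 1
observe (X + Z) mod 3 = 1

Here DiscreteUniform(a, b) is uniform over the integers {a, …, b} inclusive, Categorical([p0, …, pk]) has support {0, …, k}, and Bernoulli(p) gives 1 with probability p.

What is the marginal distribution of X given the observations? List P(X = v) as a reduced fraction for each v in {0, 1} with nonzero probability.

P(X=0) = 4/7, P(X=1) = 3/7

Enumerate traces; 2 have nonzero weight after conditioning:
  (Z=0, Y=0, X=1) weight 1/12
  (Z=1, Y=0, X=0) weight 1/9
Group by X:
  weight(X=0) = 1/9
  weight(X=1) = 1/12
Total weight = 1/9 + 1/12 = 7/36
P(X=0 | obs) = 1/9 / 7/36 = 4/7
P(X=1 | obs) = 1/12 / 7/36 = 3/7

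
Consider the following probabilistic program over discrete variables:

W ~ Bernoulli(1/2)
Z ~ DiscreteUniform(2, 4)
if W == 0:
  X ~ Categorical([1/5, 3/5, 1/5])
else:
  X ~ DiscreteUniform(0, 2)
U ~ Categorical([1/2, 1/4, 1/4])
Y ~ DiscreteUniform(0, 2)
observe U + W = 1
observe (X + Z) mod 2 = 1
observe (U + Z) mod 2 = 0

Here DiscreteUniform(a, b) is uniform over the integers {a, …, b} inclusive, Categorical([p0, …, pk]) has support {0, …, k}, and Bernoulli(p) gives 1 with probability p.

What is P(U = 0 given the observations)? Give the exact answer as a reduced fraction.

P(U = 0 | obs) = 10/13

Enumerate traces; 12 have nonzero weight after conditioning:
  (W=0, Z=3, X=0, U=1, Y=0) weight 1/360
  (W=0, Z=3, X=0, U=1, Y=1) weight 1/360
  (W=0, Z=3, X=0, U=1, Y=2) weight 1/360
  (W=0, Z=3, X=2, U=1, Y=0) weight 1/360
  (W=0, Z=3, X=2, U=1, Y=1) weight 1/360
  (W=0, Z=3, X=2, U=1, Y=2) weight 1/360
  (W=1, Z=2, X=1, U=0, Y=0) weight 1/108
  (W=1, Z=2, X=1, U=0, Y=1) weight 1/108
  … 4 more
Group by U:
  weight(U=0) = 1/18
  weight(U=1) = 1/60
Total weight = 1/18 + 1/60 = 13/180
P(U=0 | obs) = 1/18 / 13/180 = 10/13
P(U=1 | obs) = 1/60 / 13/180 = 3/13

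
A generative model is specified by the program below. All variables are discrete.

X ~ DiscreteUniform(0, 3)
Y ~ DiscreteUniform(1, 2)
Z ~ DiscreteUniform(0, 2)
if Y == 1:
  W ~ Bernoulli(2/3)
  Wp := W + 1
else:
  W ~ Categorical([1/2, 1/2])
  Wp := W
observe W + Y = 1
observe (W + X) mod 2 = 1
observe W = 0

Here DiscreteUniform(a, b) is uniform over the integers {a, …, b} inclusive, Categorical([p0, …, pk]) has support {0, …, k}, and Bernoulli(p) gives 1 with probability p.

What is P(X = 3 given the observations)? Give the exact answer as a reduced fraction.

P(X = 3 | obs) = 1/2

Enumerate traces; 6 have nonzero weight after conditioning:
  (X=1, Y=1, Z=0, W=0) weight 1/72
  (X=1, Y=1, Z=1, W=0) weight 1/72
  (X=1, Y=1, Z=2, W=0) weight 1/72
  (X=3, Y=1, Z=0, W=0) weight 1/72
  (X=3, Y=1, Z=1, W=0) weight 1/72
  (X=3, Y=1, Z=2, W=0) weight 1/72
Group by X:
  weight(X=1) = 1/24
  weight(X=3) = 1/24
Total weight = 1/24 + 1/24 = 1/12
P(X=1 | obs) = 1/24 / 1/12 = 1/2
P(X=3 | obs) = 1/24 / 1/12 = 1/2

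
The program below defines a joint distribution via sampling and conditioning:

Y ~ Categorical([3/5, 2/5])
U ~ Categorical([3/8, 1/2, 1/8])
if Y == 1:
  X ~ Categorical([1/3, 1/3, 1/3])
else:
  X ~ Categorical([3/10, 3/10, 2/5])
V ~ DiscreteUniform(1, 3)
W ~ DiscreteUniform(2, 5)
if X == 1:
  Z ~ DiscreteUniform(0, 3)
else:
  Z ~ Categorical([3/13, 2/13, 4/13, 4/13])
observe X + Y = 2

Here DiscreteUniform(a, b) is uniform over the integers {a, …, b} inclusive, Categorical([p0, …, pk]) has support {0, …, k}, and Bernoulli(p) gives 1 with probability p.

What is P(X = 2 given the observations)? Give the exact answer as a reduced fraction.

Enumerate traces; 288 have nonzero weight after conditioning:
  (Y=0, U=0, X=2, V=1, W=2, Z=0) weight 9/5200
  (Y=0, U=0, X=2, V=1, W=2, Z=1) weight 3/2600
  (Y=0, U=0, X=2, V=1, W=2, Z=2) weight 3/1300
  (Y=0, U=0, X=2, V=1, W=2, Z=3) weight 3/1300
  (Y=0, U=0, X=2, V=1, W=3, Z=0) weight 9/5200
  (Y=0, U=0, X=2, V=1, W=3, Z=1) weight 3/2600
  (Y=0, U=0, X=2, V=1, W=3, Z=2) weight 3/1300
  (Y=0, U=0, X=2, V=1, W=3, Z=3) weight 3/1300
  (Y=1, U=0, X=1, V=1, W=2, Z=0) weight 1/960
  … 279 more
Group by X:
  weight(X=1) = 2/15
  weight(X=2) = 6/25
Total weight = 2/15 + 6/25 = 28/75
P(X=1 | obs) = 2/15 / 28/75 = 5/14
P(X=2 | obs) = 6/25 / 28/75 = 9/14

P(X = 2 | obs) = 9/14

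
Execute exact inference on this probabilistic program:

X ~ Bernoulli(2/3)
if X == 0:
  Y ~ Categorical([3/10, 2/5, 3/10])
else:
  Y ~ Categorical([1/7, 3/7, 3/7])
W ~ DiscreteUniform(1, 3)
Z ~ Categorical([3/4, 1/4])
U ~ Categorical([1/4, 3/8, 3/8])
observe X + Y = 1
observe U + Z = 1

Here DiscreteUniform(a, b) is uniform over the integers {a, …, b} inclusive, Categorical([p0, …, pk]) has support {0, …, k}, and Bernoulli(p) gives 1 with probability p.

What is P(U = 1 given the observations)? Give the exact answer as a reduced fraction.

P(U = 1 | obs) = 9/11

Enumerate traces; 12 have nonzero weight after conditioning:
  (X=0, Y=1, W=1, Z=0, U=1) weight 1/80
  (X=0, Y=1, W=1, Z=1, U=0) weight 1/360
  (X=0, Y=1, W=2, Z=0, U=1) weight 1/80
  (X=0, Y=1, W=2, Z=1, U=0) weight 1/360
  (X=0, Y=1, W=3, Z=0, U=1) weight 1/80
  (X=0, Y=1, W=3, Z=1, U=0) weight 1/360
  (X=1, Y=0, W=1, Z=0, U=1) weight 1/112
  (X=1, Y=0, W=1, Z=1, U=0) weight 1/504
  … 4 more
Group by U:
  weight(U=0) = 1/70
  weight(U=1) = 9/140
Total weight = 1/70 + 9/140 = 11/140
P(U=0 | obs) = 1/70 / 11/140 = 2/11
P(U=1 | obs) = 9/140 / 11/140 = 9/11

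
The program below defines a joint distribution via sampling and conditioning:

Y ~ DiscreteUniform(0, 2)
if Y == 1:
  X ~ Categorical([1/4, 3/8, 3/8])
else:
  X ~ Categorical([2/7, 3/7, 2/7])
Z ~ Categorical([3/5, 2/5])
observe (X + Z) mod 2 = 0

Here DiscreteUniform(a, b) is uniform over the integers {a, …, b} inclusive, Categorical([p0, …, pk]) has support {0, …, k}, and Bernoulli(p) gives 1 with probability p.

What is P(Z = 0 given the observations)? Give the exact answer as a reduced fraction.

P(Z = 0 | obs) = 99/145

Enumerate traces; 9 have nonzero weight after conditioning:
  (Y=0, X=0, Z=0) weight 2/35
  (Y=0, X=1, Z=1) weight 2/35
  (Y=0, X=2, Z=0) weight 2/35
  (Y=1, X=0, Z=0) weight 1/20
  (Y=1, X=1, Z=1) weight 1/20
  (Y=1, X=2, Z=0) weight 3/40
  (Y=2, X=0, Z=0) weight 2/35
  (Y=2, X=1, Z=1) weight 2/35
  … 1 more
Group by Z:
  weight(Z=0) = 99/280
  weight(Z=1) = 23/140
Total weight = 99/280 + 23/140 = 29/56
P(Z=0 | obs) = 99/280 / 29/56 = 99/145
P(Z=1 | obs) = 23/140 / 29/56 = 46/145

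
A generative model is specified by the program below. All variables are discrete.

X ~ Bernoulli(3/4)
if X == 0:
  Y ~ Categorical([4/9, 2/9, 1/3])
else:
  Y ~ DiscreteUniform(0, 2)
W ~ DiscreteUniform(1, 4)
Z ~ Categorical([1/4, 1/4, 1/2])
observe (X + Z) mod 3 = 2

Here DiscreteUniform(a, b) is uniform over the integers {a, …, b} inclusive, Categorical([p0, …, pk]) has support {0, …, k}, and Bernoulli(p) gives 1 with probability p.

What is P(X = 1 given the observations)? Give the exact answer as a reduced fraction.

P(X = 1 | obs) = 3/5

Enumerate traces; 24 have nonzero weight after conditioning:
  (X=0, Y=0, W=1, Z=2) weight 1/72
  (X=0, Y=0, W=2, Z=2) weight 1/72
  (X=0, Y=0, W=3, Z=2) weight 1/72
  (X=0, Y=0, W=4, Z=2) weight 1/72
  (X=0, Y=1, W=1, Z=2) weight 1/144
  (X=0, Y=1, W=2, Z=2) weight 1/144
  (X=0, Y=1, W=3, Z=2) weight 1/144
  (X=0, Y=1, W=4, Z=2) weight 1/144
  (X=1, Y=0, W=1, Z=1) weight 1/64
  … 15 more
Group by X:
  weight(X=0) = 1/8
  weight(X=1) = 3/16
Total weight = 1/8 + 3/16 = 5/16
P(X=0 | obs) = 1/8 / 5/16 = 2/5
P(X=1 | obs) = 3/16 / 5/16 = 3/5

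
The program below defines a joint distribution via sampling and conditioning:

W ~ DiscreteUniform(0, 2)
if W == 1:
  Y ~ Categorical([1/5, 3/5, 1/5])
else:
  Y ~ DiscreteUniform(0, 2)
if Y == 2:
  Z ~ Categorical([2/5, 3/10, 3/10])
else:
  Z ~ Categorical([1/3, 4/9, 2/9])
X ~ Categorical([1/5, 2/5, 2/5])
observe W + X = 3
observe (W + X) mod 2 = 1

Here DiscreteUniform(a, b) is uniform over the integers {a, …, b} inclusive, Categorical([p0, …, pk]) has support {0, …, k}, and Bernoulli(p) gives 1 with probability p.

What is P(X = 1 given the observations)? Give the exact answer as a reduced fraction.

Enumerate traces; 18 have nonzero weight after conditioning:
  (W=1, Y=0, Z=0, X=2) weight 2/225
  (W=1, Y=0, Z=1, X=2) weight 8/675
  (W=1, Y=0, Z=2, X=2) weight 4/675
  (W=1, Y=1, Z=0, X=2) weight 2/75
  (W=1, Y=1, Z=1, X=2) weight 8/225
  (W=1, Y=1, Z=2, X=2) weight 4/225
  (W=1, Y=2, Z=0, X=2) weight 4/375
  (W=1, Y=2, Z=1, X=2) weight 1/125
  (W=2, Y=0, Z=0, X=1) weight 2/135
  … 9 more
Group by X:
  weight(X=1) = 2/15
  weight(X=2) = 2/15
Total weight = 2/15 + 2/15 = 4/15
P(X=1 | obs) = 2/15 / 4/15 = 1/2
P(X=2 | obs) = 2/15 / 4/15 = 1/2

P(X = 1 | obs) = 1/2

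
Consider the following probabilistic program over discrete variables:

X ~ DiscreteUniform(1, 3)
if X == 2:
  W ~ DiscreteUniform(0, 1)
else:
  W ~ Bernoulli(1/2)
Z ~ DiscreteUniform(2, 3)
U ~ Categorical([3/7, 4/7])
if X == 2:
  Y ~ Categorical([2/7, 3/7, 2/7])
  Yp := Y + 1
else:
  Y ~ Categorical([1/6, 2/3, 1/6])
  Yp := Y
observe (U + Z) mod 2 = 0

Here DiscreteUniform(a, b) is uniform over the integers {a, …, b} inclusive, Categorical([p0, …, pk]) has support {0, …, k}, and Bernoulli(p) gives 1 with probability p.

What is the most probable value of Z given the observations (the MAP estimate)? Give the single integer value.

Enumerate traces; 36 have nonzero weight after conditioning:
  (X=1, W=0, Z=2, U=0, Y=0) weight 1/168
  (X=1, W=0, Z=2, U=0, Y=1) weight 1/42
  (X=1, W=0, Z=2, U=0, Y=2) weight 1/168
  (X=1, W=0, Z=3, U=1, Y=0) weight 1/126
  (X=1, W=0, Z=3, U=1, Y=1) weight 2/63
  (X=1, W=0, Z=3, U=1, Y=2) weight 1/126
  (X=1, W=1, Z=2, U=0, Y=0) weight 1/168
  (X=1, W=1, Z=2, U=0, Y=1) weight 1/42
  … 28 more
Group by Z:
  weight(Z=2) = 3/14
  weight(Z=3) = 2/7
Total weight = 3/14 + 2/7 = 1/2
P(Z=2 | obs) = 3/14 / 1/2 = 3/7
P(Z=3 | obs) = 2/7 / 1/2 = 4/7
argmax = 3

argmax_v P(Z = v | obs) = 3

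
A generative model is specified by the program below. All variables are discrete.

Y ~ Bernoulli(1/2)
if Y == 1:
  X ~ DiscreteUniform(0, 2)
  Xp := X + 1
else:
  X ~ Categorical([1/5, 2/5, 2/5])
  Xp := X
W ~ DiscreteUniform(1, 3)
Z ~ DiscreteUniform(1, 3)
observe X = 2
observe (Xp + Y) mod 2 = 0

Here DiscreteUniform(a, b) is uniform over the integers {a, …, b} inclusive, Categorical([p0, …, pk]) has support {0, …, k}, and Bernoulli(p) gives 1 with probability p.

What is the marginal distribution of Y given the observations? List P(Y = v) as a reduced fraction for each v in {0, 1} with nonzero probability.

Enumerate traces; 18 have nonzero weight after conditioning:
  (Y=0, X=2, W=1, Z=1) weight 1/45
  (Y=0, X=2, W=1, Z=2) weight 1/45
  (Y=0, X=2, W=1, Z=3) weight 1/45
  (Y=0, X=2, W=2, Z=1) weight 1/45
  (Y=0, X=2, W=2, Z=2) weight 1/45
  (Y=0, X=2, W=2, Z=3) weight 1/45
  (Y=0, X=2, W=3, Z=1) weight 1/45
  (Y=0, X=2, W=3, Z=2) weight 1/45
  (Y=1, X=2, W=1, Z=1) weight 1/54
  … 9 more
Group by Y:
  weight(Y=0) = 1/5
  weight(Y=1) = 1/6
Total weight = 1/5 + 1/6 = 11/30
P(Y=0 | obs) = 1/5 / 11/30 = 6/11
P(Y=1 | obs) = 1/6 / 11/30 = 5/11

P(Y=0) = 6/11, P(Y=1) = 5/11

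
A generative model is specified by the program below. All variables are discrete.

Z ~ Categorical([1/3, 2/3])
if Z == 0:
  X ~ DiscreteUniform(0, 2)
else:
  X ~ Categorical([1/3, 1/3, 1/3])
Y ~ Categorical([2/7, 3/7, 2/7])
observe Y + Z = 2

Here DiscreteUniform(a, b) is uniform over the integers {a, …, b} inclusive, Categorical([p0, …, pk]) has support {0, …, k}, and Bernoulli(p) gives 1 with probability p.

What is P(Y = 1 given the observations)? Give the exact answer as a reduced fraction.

P(Y = 1 | obs) = 3/4

Enumerate traces; 6 have nonzero weight after conditioning:
  (Z=0, X=0, Y=2) weight 2/63
  (Z=0, X=1, Y=2) weight 2/63
  (Z=0, X=2, Y=2) weight 2/63
  (Z=1, X=0, Y=1) weight 2/21
  (Z=1, X=1, Y=1) weight 2/21
  (Z=1, X=2, Y=1) weight 2/21
Group by Y:
  weight(Y=1) = 2/7
  weight(Y=2) = 2/21
Total weight = 2/7 + 2/21 = 8/21
P(Y=1 | obs) = 2/7 / 8/21 = 3/4
P(Y=2 | obs) = 2/21 / 8/21 = 1/4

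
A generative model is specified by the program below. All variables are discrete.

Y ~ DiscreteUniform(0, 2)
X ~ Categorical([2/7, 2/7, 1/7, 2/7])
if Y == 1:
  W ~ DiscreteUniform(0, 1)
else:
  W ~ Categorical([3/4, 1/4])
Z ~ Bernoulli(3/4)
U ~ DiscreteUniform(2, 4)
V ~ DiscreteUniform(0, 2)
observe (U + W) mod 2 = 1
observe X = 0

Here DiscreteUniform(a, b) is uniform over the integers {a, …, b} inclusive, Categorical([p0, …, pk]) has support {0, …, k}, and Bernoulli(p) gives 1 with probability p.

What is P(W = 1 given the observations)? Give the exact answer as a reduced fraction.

Enumerate traces; 54 have nonzero weight after conditioning:
  (Y=0, X=0, W=0, Z=0, U=3, V=0) weight 1/504
  (Y=0, X=0, W=0, Z=0, U=3, V=1) weight 1/504
  (Y=0, X=0, W=0, Z=0, U=3, V=2) weight 1/504
  (Y=0, X=0, W=0, Z=1, U=3, V=0) weight 1/168
  (Y=0, X=0, W=0, Z=1, U=3, V=1) weight 1/168
  (Y=0, X=0, W=0, Z=1, U=3, V=2) weight 1/168
  (Y=0, X=0, W=1, Z=0, U=2, V=0) weight 1/1512
  (Y=0, X=0, W=1, Z=0, U=2, V=1) weight 1/1512
  … 46 more
Group by W:
  weight(W=0) = 4/63
  weight(W=1) = 4/63
Total weight = 4/63 + 4/63 = 8/63
P(W=0 | obs) = 4/63 / 8/63 = 1/2
P(W=1 | obs) = 4/63 / 8/63 = 1/2

P(W = 1 | obs) = 1/2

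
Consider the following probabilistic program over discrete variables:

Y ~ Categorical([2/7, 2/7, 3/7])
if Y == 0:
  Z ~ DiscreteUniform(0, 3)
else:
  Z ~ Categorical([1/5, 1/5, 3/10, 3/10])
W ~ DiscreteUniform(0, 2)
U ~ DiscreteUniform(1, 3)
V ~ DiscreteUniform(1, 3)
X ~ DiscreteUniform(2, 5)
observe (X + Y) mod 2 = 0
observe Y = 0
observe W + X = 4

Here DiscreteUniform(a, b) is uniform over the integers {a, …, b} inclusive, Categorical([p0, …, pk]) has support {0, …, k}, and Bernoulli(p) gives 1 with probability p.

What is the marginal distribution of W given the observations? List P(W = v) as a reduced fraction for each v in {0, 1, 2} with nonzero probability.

P(W=0) = 1/2, P(W=2) = 1/2

Enumerate traces; 72 have nonzero weight after conditioning:
  (Y=0, Z=0, W=0, U=1, V=1, X=4) weight 1/1512
  (Y=0, Z=0, W=0, U=1, V=2, X=4) weight 1/1512
  (Y=0, Z=0, W=0, U=1, V=3, X=4) weight 1/1512
  (Y=0, Z=0, W=0, U=2, V=1, X=4) weight 1/1512
  (Y=0, Z=0, W=0, U=2, V=2, X=4) weight 1/1512
  (Y=0, Z=0, W=0, U=2, V=3, X=4) weight 1/1512
  (Y=0, Z=0, W=0, U=3, V=1, X=4) weight 1/1512
  (Y=0, Z=0, W=0, U=3, V=2, X=4) weight 1/1512
  (Y=0, Z=0, W=2, U=1, V=1, X=2) weight 1/1512
  … 63 more
Group by W:
  weight(W=0) = 1/42
  weight(W=2) = 1/42
Total weight = 1/42 + 1/42 = 1/21
P(W=0 | obs) = 1/42 / 1/21 = 1/2
P(W=2 | obs) = 1/42 / 1/21 = 1/2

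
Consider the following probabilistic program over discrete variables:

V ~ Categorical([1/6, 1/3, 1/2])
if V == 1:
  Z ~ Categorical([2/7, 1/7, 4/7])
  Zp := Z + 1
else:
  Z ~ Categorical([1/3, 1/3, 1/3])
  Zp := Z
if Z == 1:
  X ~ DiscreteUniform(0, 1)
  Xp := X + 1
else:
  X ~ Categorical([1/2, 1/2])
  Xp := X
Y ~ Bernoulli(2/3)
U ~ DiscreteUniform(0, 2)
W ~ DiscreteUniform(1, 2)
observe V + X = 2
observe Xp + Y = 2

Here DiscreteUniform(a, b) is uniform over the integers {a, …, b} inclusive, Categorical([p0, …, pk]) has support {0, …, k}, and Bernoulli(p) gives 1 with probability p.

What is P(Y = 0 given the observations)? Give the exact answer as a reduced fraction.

Enumerate traces; 24 have nonzero weight after conditioning:
  (V=1, Z=0, X=1, Y=1, U=0, W=1) weight 1/189
  (V=1, Z=0, X=1, Y=1, U=0, W=2) weight 1/189
  (V=1, Z=0, X=1, Y=1, U=1, W=1) weight 1/189
  (V=1, Z=0, X=1, Y=1, U=1, W=2) weight 1/189
  (V=1, Z=0, X=1, Y=1, U=2, W=1) weight 1/189
  (V=1, Z=0, X=1, Y=1, U=2, W=2) weight 1/189
  (V=1, Z=1, X=1, Y=0, U=0, W=1) weight 1/756
  (V=1, Z=1, X=1, Y=0, U=0, W=2) weight 1/756
  … 16 more
Group by Y:
  weight(Y=0) = 1/126
  weight(Y=1) = 19/126
Total weight = 1/126 + 19/126 = 10/63
P(Y=0 | obs) = 1/126 / 10/63 = 1/20
P(Y=1 | obs) = 19/126 / 10/63 = 19/20

P(Y = 0 | obs) = 1/20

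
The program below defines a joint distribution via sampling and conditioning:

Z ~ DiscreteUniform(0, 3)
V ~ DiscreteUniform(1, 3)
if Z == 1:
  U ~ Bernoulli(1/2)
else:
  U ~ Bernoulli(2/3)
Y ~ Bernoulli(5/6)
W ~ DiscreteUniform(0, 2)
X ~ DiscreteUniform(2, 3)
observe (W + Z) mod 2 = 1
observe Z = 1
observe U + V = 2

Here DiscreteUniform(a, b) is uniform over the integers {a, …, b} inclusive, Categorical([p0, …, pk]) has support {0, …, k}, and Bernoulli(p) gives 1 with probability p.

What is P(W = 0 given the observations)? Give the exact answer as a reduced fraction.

Enumerate traces; 16 have nonzero weight after conditioning:
  (Z=1, V=1, U=1, Y=0, W=0, X=2) weight 1/864
  (Z=1, V=1, U=1, Y=0, W=0, X=3) weight 1/864
  (Z=1, V=1, U=1, Y=0, W=2, X=2) weight 1/864
  (Z=1, V=1, U=1, Y=0, W=2, X=3) weight 1/864
  (Z=1, V=1, U=1, Y=1, W=0, X=2) weight 5/864
  (Z=1, V=1, U=1, Y=1, W=0, X=3) weight 5/864
  (Z=1, V=1, U=1, Y=1, W=2, X=2) weight 5/864
  (Z=1, V=1, U=1, Y=1, W=2, X=3) weight 5/864
  … 8 more
Group by W:
  weight(W=0) = 1/36
  weight(W=2) = 1/36
Total weight = 1/36 + 1/36 = 1/18
P(W=0 | obs) = 1/36 / 1/18 = 1/2
P(W=2 | obs) = 1/36 / 1/18 = 1/2

P(W = 0 | obs) = 1/2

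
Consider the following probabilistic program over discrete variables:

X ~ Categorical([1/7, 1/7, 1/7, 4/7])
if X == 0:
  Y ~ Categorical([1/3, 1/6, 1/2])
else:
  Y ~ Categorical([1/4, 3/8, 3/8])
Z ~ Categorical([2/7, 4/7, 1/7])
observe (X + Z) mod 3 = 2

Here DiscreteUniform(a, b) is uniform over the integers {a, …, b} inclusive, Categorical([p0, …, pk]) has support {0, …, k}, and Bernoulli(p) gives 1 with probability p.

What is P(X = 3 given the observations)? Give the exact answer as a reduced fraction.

P(X = 3 | obs) = 4/11

Enumerate traces; 12 have nonzero weight after conditioning:
  (X=0, Y=0, Z=2) weight 1/147
  (X=0, Y=1, Z=2) weight 1/294
  (X=0, Y=2, Z=2) weight 1/98
  (X=1, Y=0, Z=1) weight 1/49
  (X=1, Y=1, Z=1) weight 3/98
  (X=1, Y=2, Z=1) weight 3/98
  (X=2, Y=0, Z=0) weight 1/98
  (X=2, Y=1, Z=0) weight 3/196
  (X=3, Y=0, Z=2) weight 1/49
  … 3 more
Group by X:
  weight(X=0) = 1/49
  weight(X=1) = 4/49
  weight(X=2) = 2/49
  weight(X=3) = 4/49
Total weight = 1/49 + 4/49 + 2/49 + 4/49 = 11/49
P(X=0 | obs) = 1/49 / 11/49 = 1/11
P(X=1 | obs) = 4/49 / 11/49 = 4/11
P(X=2 | obs) = 2/49 / 11/49 = 2/11
P(X=3 | obs) = 4/49 / 11/49 = 4/11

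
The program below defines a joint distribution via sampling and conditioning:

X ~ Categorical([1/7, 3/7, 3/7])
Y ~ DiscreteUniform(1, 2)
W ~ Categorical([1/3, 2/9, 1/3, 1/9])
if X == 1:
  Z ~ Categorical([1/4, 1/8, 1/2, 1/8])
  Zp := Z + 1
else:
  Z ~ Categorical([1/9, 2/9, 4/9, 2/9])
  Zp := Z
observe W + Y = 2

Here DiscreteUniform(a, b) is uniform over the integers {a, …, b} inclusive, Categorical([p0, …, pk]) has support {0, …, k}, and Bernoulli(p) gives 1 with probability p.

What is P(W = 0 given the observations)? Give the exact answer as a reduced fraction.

P(W = 0 | obs) = 3/5

Enumerate traces; 24 have nonzero weight after conditioning:
  (X=0, Y=1, W=1, Z=0) weight 1/567
  (X=0, Y=1, W=1, Z=1) weight 2/567
  (X=0, Y=1, W=1, Z=2) weight 4/567
  (X=0, Y=1, W=1, Z=3) weight 2/567
  (X=0, Y=2, W=0, Z=0) weight 1/378
  (X=0, Y=2, W=0, Z=1) weight 1/189
  (X=0, Y=2, W=0, Z=2) weight 2/189
  (X=0, Y=2, W=0, Z=3) weight 1/189
  … 16 more
Group by W:
  weight(W=0) = 1/6
  weight(W=1) = 1/9
Total weight = 1/6 + 1/9 = 5/18
P(W=0 | obs) = 1/6 / 5/18 = 3/5
P(W=1 | obs) = 1/9 / 5/18 = 2/5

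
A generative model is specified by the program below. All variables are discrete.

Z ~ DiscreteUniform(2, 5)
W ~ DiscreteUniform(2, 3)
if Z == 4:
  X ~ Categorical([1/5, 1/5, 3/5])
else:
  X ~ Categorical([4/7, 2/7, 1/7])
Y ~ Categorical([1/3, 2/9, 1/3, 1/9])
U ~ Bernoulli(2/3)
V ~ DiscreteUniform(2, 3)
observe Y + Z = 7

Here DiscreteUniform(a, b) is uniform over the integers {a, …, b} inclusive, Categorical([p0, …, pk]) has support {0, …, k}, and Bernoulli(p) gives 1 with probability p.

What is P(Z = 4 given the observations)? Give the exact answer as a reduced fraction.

P(Z = 4 | obs) = 1/4

Enumerate traces; 48 have nonzero weight after conditioning:
  (Z=4, W=2, X=0, Y=3, U=0, V=2) weight 1/2160
  (Z=4, W=2, X=0, Y=3, U=0, V=3) weight 1/2160
  (Z=4, W=2, X=0, Y=3, U=1, V=2) weight 1/1080
  (Z=4, W=2, X=0, Y=3, U=1, V=3) weight 1/1080
  (Z=4, W=2, X=1, Y=3, U=0, V=2) weight 1/2160
  (Z=4, W=2, X=1, Y=3, U=0, V=3) weight 1/2160
  (Z=4, W=2, X=1, Y=3, U=1, V=2) weight 1/1080
  (Z=4, W=2, X=1, Y=3, U=1, V=3) weight 1/1080
  (Z=5, W=2, X=0, Y=2, U=0, V=2) weight 1/252
  … 39 more
Group by Z:
  weight(Z=4) = 1/36
  weight(Z=5) = 1/12
Total weight = 1/36 + 1/12 = 1/9
P(Z=4 | obs) = 1/36 / 1/9 = 1/4
P(Z=5 | obs) = 1/12 / 1/9 = 3/4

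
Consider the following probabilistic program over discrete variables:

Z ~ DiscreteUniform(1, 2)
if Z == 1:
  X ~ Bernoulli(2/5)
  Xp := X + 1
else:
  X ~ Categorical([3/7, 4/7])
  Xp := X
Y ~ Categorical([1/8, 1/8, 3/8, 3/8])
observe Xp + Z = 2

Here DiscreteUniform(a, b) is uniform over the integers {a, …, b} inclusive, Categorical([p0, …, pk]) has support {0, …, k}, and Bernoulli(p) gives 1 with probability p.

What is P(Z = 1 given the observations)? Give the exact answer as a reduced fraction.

P(Z = 1 | obs) = 7/12

Enumerate traces; 8 have nonzero weight after conditioning:
  (Z=1, X=0, Y=0) weight 3/80
  (Z=1, X=0, Y=1) weight 3/80
  (Z=1, X=0, Y=2) weight 9/80
  (Z=1, X=0, Y=3) weight 9/80
  (Z=2, X=0, Y=0) weight 3/112
  (Z=2, X=0, Y=1) weight 3/112
  (Z=2, X=0, Y=2) weight 9/112
  (Z=2, X=0, Y=3) weight 9/112
Group by Z:
  weight(Z=1) = 3/10
  weight(Z=2) = 3/14
Total weight = 3/10 + 3/14 = 18/35
P(Z=1 | obs) = 3/10 / 18/35 = 7/12
P(Z=2 | obs) = 3/14 / 18/35 = 5/12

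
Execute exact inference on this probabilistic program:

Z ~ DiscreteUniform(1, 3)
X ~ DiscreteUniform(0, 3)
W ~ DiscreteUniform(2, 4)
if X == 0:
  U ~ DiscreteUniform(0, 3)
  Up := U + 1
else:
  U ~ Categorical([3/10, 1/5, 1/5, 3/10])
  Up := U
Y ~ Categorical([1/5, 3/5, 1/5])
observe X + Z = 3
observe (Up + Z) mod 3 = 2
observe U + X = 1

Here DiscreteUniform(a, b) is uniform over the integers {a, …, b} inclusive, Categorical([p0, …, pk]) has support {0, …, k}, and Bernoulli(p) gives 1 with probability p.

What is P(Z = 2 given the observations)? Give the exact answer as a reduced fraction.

P(Z = 2 | obs) = 6/11

Enumerate traces; 18 have nonzero weight after conditioning:
  (Z=2, X=1, W=2, U=0, Y=0) weight 1/600
  (Z=2, X=1, W=2, U=0, Y=1) weight 1/200
  (Z=2, X=1, W=2, U=0, Y=2) weight 1/600
  (Z=2, X=1, W=3, U=0, Y=0) weight 1/600
  (Z=2, X=1, W=3, U=0, Y=1) weight 1/200
  (Z=2, X=1, W=3, U=0, Y=2) weight 1/600
  (Z=2, X=1, W=4, U=0, Y=0) weight 1/600
  (Z=2, X=1, W=4, U=0, Y=1) weight 1/200
  (Z=3, X=0, W=2, U=1, Y=0) weight 1/720
  … 9 more
Group by Z:
  weight(Z=2) = 1/40
  weight(Z=3) = 1/48
Total weight = 1/40 + 1/48 = 11/240
P(Z=2 | obs) = 1/40 / 11/240 = 6/11
P(Z=3 | obs) = 1/48 / 11/240 = 5/11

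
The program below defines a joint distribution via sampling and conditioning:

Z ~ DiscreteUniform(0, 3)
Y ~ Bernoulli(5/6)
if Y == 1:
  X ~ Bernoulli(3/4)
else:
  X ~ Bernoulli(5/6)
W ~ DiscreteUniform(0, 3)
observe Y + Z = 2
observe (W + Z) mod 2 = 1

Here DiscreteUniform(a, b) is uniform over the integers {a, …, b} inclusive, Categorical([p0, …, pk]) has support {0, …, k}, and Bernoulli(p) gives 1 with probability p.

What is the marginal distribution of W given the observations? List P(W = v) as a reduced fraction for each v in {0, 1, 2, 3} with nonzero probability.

P(W=0) = 5/12, P(W=1) = 1/12, P(W=2) = 5/12, P(W=3) = 1/12

Enumerate traces; 8 have nonzero weight after conditioning:
  (Z=1, Y=1, X=0, W=0) weight 5/384
  (Z=1, Y=1, X=0, W=2) weight 5/384
  (Z=1, Y=1, X=1, W=0) weight 5/128
  (Z=1, Y=1, X=1, W=2) weight 5/128
  (Z=2, Y=0, X=0, W=1) weight 1/576
  (Z=2, Y=0, X=0, W=3) weight 1/576
  (Z=2, Y=0, X=1, W=1) weight 5/576
  (Z=2, Y=0, X=1, W=3) weight 5/576
Group by W:
  weight(W=0) = 5/96
  weight(W=1) = 1/96
  weight(W=2) = 5/96
  weight(W=3) = 1/96
Total weight = 5/96 + 1/96 + 5/96 + 1/96 = 1/8
P(W=0 | obs) = 5/96 / 1/8 = 5/12
P(W=1 | obs) = 1/96 / 1/8 = 1/12
P(W=2 | obs) = 5/96 / 1/8 = 5/12
P(W=3 | obs) = 1/96 / 1/8 = 1/12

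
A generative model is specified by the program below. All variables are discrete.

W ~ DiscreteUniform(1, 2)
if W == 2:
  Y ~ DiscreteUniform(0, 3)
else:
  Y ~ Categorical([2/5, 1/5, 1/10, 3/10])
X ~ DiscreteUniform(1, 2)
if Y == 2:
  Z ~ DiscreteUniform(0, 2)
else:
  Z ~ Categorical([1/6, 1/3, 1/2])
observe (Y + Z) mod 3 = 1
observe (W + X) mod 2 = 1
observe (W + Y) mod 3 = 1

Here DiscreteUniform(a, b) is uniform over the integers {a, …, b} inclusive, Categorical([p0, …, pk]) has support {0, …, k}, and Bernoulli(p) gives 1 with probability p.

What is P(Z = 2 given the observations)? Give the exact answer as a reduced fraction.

Enumerate traces; 3 have nonzero weight after conditioning:
  (W=1, Y=0, X=2, Z=1) weight 1/30
  (W=1, Y=3, X=2, Z=1) weight 1/40
  (W=2, Y=2, X=1, Z=2) weight 1/48
Group by Z:
  weight(Z=1) = 7/120
  weight(Z=2) = 1/48
Total weight = 7/120 + 1/48 = 19/240
P(Z=1 | obs) = 7/120 / 19/240 = 14/19
P(Z=2 | obs) = 1/48 / 19/240 = 5/19

P(Z = 2 | obs) = 5/19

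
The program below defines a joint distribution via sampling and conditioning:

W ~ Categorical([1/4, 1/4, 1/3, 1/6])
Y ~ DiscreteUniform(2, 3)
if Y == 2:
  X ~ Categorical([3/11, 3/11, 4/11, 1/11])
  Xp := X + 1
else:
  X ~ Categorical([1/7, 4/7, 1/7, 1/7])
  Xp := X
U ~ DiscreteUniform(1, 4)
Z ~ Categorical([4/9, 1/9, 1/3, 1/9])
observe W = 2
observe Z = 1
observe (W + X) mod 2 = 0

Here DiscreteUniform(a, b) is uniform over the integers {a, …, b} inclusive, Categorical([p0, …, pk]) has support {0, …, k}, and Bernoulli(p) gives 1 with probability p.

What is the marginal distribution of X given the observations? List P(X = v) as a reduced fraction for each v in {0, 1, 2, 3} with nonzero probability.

Enumerate traces; 16 have nonzero weight after conditioning:
  (W=2, Y=2, X=0, U=1, Z=1) weight 1/792
  (W=2, Y=2, X=0, U=2, Z=1) weight 1/792
  (W=2, Y=2, X=0, U=3, Z=1) weight 1/792
  (W=2, Y=2, X=0, U=4, Z=1) weight 1/792
  (W=2, Y=2, X=2, U=1, Z=1) weight 1/594
  (W=2, Y=2, X=2, U=2, Z=1) weight 1/594
  (W=2, Y=2, X=2, U=3, Z=1) weight 1/594
  (W=2, Y=2, X=2, U=4, Z=1) weight 1/594
  … 8 more
Group by X:
  weight(X=0) = 16/2079
  weight(X=2) = 13/1386
Total weight = 16/2079 + 13/1386 = 71/4158
P(X=0 | obs) = 16/2079 / 71/4158 = 32/71
P(X=2 | obs) = 13/1386 / 71/4158 = 39/71

P(X=0) = 32/71, P(X=2) = 39/71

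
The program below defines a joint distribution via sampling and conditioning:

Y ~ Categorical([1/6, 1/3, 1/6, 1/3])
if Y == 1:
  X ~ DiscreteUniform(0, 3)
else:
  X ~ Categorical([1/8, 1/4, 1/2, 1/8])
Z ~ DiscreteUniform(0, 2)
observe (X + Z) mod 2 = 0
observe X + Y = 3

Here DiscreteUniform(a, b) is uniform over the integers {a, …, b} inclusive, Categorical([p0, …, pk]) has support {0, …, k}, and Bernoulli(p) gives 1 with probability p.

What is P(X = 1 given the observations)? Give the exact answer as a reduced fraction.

P(X = 1 | obs) = 2/15

Enumerate traces; 6 have nonzero weight after conditioning:
  (Y=0, X=3, Z=1) weight 1/144
  (Y=1, X=2, Z=0) weight 1/36
  (Y=1, X=2, Z=2) weight 1/36
  (Y=2, X=1, Z=1) weight 1/72
  (Y=3, X=0, Z=0) weight 1/72
  (Y=3, X=0, Z=2) weight 1/72
Group by X:
  weight(X=0) = 1/36
  weight(X=1) = 1/72
  weight(X=2) = 1/18
  weight(X=3) = 1/144
Total weight = 1/36 + 1/72 + 1/18 + 1/144 = 5/48
P(X=0 | obs) = 1/36 / 5/48 = 4/15
P(X=1 | obs) = 1/72 / 5/48 = 2/15
P(X=2 | obs) = 1/18 / 5/48 = 8/15
P(X=3 | obs) = 1/144 / 5/48 = 1/15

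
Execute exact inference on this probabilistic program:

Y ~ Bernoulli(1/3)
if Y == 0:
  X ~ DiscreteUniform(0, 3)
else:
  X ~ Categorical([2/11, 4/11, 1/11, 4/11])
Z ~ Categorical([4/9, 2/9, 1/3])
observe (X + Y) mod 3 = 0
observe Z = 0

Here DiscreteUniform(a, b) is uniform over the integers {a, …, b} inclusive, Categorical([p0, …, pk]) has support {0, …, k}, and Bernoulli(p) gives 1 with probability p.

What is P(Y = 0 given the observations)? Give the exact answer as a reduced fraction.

Enumerate traces; 3 have nonzero weight after conditioning:
  (Y=0, X=0, Z=0) weight 2/27
  (Y=0, X=3, Z=0) weight 2/27
  (Y=1, X=2, Z=0) weight 4/297
Group by Y:
  weight(Y=0) = 4/27
  weight(Y=1) = 4/297
Total weight = 4/27 + 4/297 = 16/99
P(Y=0 | obs) = 4/27 / 16/99 = 11/12
P(Y=1 | obs) = 4/297 / 16/99 = 1/12

P(Y = 0 | obs) = 11/12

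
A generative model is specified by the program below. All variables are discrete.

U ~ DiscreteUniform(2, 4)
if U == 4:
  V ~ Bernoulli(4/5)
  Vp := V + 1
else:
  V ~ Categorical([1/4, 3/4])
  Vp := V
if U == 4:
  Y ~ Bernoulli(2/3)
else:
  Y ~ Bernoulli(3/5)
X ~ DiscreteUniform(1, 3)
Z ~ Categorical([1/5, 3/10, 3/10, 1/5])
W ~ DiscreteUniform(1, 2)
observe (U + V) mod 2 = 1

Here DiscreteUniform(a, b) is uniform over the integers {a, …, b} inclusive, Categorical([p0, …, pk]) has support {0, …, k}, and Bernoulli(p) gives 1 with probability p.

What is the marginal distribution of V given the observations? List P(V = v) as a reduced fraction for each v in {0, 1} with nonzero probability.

Enumerate traces; 144 have nonzero weight after conditioning:
  (U=2, V=1, Y=0, X=1, Z=0, W=1) weight 1/300
  (U=2, V=1, Y=0, X=1, Z=0, W=2) weight 1/300
  (U=2, V=1, Y=0, X=1, Z=1, W=1) weight 1/200
  (U=2, V=1, Y=0, X=1, Z=1, W=2) weight 1/200
  (U=2, V=1, Y=0, X=1, Z=2, W=1) weight 1/200
  (U=2, V=1, Y=0, X=1, Z=2, W=2) weight 1/200
  (U=2, V=1, Y=0, X=1, Z=3, W=1) weight 1/300
  (U=2, V=1, Y=0, X=1, Z=3, W=2) weight 1/300
  (U=3, V=0, Y=0, X=1, Z=0, W=1) weight 1/900
  … 135 more
Group by V:
  weight(V=0) = 1/12
  weight(V=1) = 31/60
Total weight = 1/12 + 31/60 = 3/5
P(V=0 | obs) = 1/12 / 3/5 = 5/36
P(V=1 | obs) = 31/60 / 3/5 = 31/36

P(V=0) = 5/36, P(V=1) = 31/36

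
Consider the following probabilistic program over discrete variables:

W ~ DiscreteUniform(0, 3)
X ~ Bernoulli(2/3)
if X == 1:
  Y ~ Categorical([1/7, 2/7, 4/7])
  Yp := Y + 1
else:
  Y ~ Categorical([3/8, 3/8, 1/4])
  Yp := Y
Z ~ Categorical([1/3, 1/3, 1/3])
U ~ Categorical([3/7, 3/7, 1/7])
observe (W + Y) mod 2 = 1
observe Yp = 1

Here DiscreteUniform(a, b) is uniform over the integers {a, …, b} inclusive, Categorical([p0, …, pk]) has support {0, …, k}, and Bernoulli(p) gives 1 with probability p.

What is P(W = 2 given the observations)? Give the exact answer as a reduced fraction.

P(W = 2 | obs) = 21/74

Enumerate traces; 36 have nonzero weight after conditioning:
  (W=0, X=0, Y=1, Z=0, U=0) weight 1/224
  (W=0, X=0, Y=1, Z=0, U=1) weight 1/224
  (W=0, X=0, Y=1, Z=0, U=2) weight 1/672
  (W=0, X=0, Y=1, Z=1, U=0) weight 1/224
  (W=0, X=0, Y=1, Z=1, U=1) weight 1/224
  (W=0, X=0, Y=1, Z=1, U=2) weight 1/672
  (W=0, X=0, Y=1, Z=2, U=0) weight 1/224
  (W=0, X=0, Y=1, Z=2, U=1) weight 1/224
  (W=1, X=1, Y=0, Z=0, U=0) weight 1/294
  (W=2, X=0, Y=1, Z=0, U=0) weight 1/224
  … 26 more
Group by W:
  weight(W=0) = 1/32
  weight(W=1) = 1/42
  weight(W=2) = 1/32
  weight(W=3) = 1/42
Total weight = 1/32 + 1/42 + 1/32 + 1/42 = 37/336
P(W=0 | obs) = 1/32 / 37/336 = 21/74
P(W=1 | obs) = 1/42 / 37/336 = 8/37
P(W=2 | obs) = 1/32 / 37/336 = 21/74
P(W=3 | obs) = 1/42 / 37/336 = 8/37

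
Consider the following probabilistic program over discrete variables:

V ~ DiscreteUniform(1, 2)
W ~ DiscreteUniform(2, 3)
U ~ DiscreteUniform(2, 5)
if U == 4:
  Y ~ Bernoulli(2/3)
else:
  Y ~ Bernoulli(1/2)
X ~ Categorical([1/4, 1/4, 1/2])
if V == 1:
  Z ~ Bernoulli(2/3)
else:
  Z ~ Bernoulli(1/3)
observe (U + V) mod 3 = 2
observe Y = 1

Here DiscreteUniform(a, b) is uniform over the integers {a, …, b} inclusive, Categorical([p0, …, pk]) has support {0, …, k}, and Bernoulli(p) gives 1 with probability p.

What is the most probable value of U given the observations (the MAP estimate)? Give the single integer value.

Enumerate traces; 24 have nonzero weight after conditioning:
  (V=1, W=2, U=4, Y=1, X=0, Z=0) weight 1/288
  (V=1, W=2, U=4, Y=1, X=0, Z=1) weight 1/144
  (V=1, W=2, U=4, Y=1, X=1, Z=0) weight 1/288
  (V=1, W=2, U=4, Y=1, X=1, Z=1) weight 1/144
  (V=1, W=2, U=4, Y=1, X=2, Z=0) weight 1/144
  (V=1, W=2, U=4, Y=1, X=2, Z=1) weight 1/72
  (V=1, W=3, U=4, Y=1, X=0, Z=0) weight 1/288
  (V=1, W=3, U=4, Y=1, X=0, Z=1) weight 1/144
  (V=2, W=2, U=3, Y=1, X=0, Z=0) weight 1/192
  … 15 more
Group by U:
  weight(U=3) = 1/16
  weight(U=4) = 1/12
Total weight = 1/16 + 1/12 = 7/48
P(U=3 | obs) = 1/16 / 7/48 = 3/7
P(U=4 | obs) = 1/12 / 7/48 = 4/7
argmax = 4

argmax_v P(U = v | obs) = 4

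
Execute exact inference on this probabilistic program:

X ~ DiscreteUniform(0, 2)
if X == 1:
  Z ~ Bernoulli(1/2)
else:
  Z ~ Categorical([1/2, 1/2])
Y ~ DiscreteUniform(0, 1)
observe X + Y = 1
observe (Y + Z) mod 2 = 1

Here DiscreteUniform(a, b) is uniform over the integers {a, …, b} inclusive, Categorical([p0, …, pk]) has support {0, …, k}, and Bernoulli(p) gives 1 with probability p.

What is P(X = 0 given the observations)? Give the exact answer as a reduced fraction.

P(X = 0 | obs) = 1/2

Enumerate traces; 2 have nonzero weight after conditioning:
  (X=0, Z=0, Y=1) weight 1/12
  (X=1, Z=1, Y=0) weight 1/12
Group by X:
  weight(X=0) = 1/12
  weight(X=1) = 1/12
Total weight = 1/12 + 1/12 = 1/6
P(X=0 | obs) = 1/12 / 1/6 = 1/2
P(X=1 | obs) = 1/12 / 1/6 = 1/2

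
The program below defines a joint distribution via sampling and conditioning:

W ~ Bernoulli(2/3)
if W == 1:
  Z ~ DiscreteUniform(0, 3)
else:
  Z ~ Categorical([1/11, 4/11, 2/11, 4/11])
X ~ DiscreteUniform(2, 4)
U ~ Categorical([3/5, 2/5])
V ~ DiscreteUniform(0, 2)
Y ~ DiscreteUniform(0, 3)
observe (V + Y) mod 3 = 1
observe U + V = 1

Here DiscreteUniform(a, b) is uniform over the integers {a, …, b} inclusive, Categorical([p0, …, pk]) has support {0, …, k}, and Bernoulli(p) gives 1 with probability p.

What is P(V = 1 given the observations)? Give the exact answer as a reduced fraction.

P(V = 1 | obs) = 3/4

Enumerate traces; 72 have nonzero weight after conditioning:
  (W=0, Z=0, X=2, U=0, V=1, Y=0) weight 1/1980
  (W=0, Z=0, X=2, U=0, V=1, Y=3) weight 1/1980
  (W=0, Z=0, X=2, U=1, V=0, Y=1) weight 1/2970
  (W=0, Z=0, X=3, U=0, V=1, Y=0) weight 1/1980
  (W=0, Z=0, X=3, U=0, V=1, Y=3) weight 1/1980
  (W=0, Z=0, X=3, U=1, V=0, Y=1) weight 1/2970
  (W=0, Z=0, X=4, U=0, V=1, Y=0) weight 1/1980
  (W=0, Z=0, X=4, U=0, V=1, Y=3) weight 1/1980
  … 64 more
Group by V:
  weight(V=0) = 1/30
  weight(V=1) = 1/10
Total weight = 1/30 + 1/10 = 2/15
P(V=0 | obs) = 1/30 / 2/15 = 1/4
P(V=1 | obs) = 1/10 / 2/15 = 3/4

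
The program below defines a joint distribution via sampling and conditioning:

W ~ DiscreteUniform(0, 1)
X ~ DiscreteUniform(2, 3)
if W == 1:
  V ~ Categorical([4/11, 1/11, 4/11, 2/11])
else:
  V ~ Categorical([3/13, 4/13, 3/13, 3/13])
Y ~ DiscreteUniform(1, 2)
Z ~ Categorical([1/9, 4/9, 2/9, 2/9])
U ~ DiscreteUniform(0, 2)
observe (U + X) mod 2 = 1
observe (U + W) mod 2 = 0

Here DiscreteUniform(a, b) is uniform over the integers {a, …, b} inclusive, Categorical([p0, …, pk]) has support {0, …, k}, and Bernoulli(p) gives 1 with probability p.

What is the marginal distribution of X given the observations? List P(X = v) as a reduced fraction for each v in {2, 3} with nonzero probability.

Enumerate traces; 96 have nonzero weight after conditioning:
  (W=0, X=3, V=0, Y=1, Z=0, U=0) weight 1/936
  (W=0, X=3, V=0, Y=1, Z=0, U=2) weight 1/936
  (W=0, X=3, V=0, Y=1, Z=1, U=0) weight 1/234
  (W=0, X=3, V=0, Y=1, Z=1, U=2) weight 1/234
  (W=0, X=3, V=0, Y=1, Z=2, U=0) weight 1/468
  (W=0, X=3, V=0, Y=1, Z=2, U=2) weight 1/468
  (W=0, X=3, V=0, Y=1, Z=3, U=0) weight 1/468
  (W=0, X=3, V=0, Y=1, Z=3, U=2) weight 1/468
  (W=1, X=2, V=0, Y=1, Z=0, U=1) weight 1/594
  … 87 more
Group by X:
  weight(X=2) = 1/12
  weight(X=3) = 1/6
Total weight = 1/12 + 1/6 = 1/4
P(X=2 | obs) = 1/12 / 1/4 = 1/3
P(X=3 | obs) = 1/6 / 1/4 = 2/3

P(X=2) = 1/3, P(X=3) = 2/3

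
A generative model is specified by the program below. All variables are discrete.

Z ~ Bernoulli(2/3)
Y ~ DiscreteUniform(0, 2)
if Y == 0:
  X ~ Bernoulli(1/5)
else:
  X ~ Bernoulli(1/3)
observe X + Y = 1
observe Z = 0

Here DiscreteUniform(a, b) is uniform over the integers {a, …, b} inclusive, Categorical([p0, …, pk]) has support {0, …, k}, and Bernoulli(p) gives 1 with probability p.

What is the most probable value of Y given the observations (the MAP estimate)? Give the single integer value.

Enumerate traces; 2 have nonzero weight after conditioning:
  (Z=0, Y=0, X=1) weight 1/45
  (Z=0, Y=1, X=0) weight 2/27
Group by Y:
  weight(Y=0) = 1/45
  weight(Y=1) = 2/27
Total weight = 1/45 + 2/27 = 13/135
P(Y=0 | obs) = 1/45 / 13/135 = 3/13
P(Y=1 | obs) = 2/27 / 13/135 = 10/13
argmax = 1

argmax_v P(Y = v | obs) = 1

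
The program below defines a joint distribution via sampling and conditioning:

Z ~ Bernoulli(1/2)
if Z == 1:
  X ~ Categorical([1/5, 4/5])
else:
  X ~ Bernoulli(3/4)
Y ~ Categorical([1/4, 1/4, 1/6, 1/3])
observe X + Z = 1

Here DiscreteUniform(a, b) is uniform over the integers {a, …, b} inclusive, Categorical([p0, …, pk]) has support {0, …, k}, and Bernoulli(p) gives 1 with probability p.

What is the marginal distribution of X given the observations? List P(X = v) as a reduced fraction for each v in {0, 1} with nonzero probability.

Enumerate traces; 8 have nonzero weight after conditioning:
  (Z=0, X=1, Y=0) weight 3/32
  (Z=0, X=1, Y=1) weight 3/32
  (Z=0, X=1, Y=2) weight 1/16
  (Z=0, X=1, Y=3) weight 1/8
  (Z=1, X=0, Y=0) weight 1/40
  (Z=1, X=0, Y=1) weight 1/40
  (Z=1, X=0, Y=2) weight 1/60
  (Z=1, X=0, Y=3) weight 1/30
Group by X:
  weight(X=0) = 1/10
  weight(X=1) = 3/8
Total weight = 1/10 + 3/8 = 19/40
P(X=0 | obs) = 1/10 / 19/40 = 4/19
P(X=1 | obs) = 3/8 / 19/40 = 15/19

P(X=0) = 4/19, P(X=1) = 15/19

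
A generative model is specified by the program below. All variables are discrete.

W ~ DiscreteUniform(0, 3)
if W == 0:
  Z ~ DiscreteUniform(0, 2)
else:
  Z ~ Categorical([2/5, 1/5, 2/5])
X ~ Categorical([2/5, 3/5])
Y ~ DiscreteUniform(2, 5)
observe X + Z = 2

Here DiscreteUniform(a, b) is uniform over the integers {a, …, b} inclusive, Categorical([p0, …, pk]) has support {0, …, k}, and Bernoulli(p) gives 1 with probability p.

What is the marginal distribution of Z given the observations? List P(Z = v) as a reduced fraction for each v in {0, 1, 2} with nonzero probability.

P(Z=1) = 21/44, P(Z=2) = 23/44

Enumerate traces; 32 have nonzero weight after conditioning:
  (W=0, Z=1, X=1, Y=2) weight 1/80
  (W=0, Z=1, X=1, Y=3) weight 1/80
  (W=0, Z=1, X=1, Y=4) weight 1/80
  (W=0, Z=1, X=1, Y=5) weight 1/80
  (W=0, Z=2, X=0, Y=2) weight 1/120
  (W=0, Z=2, X=0, Y=3) weight 1/120
  (W=0, Z=2, X=0, Y=4) weight 1/120
  (W=0, Z=2, X=0, Y=5) weight 1/120
  … 24 more
Group by Z:
  weight(Z=1) = 7/50
  weight(Z=2) = 23/150
Total weight = 7/50 + 23/150 = 22/75
P(Z=1 | obs) = 7/50 / 22/75 = 21/44
P(Z=2 | obs) = 23/150 / 22/75 = 23/44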